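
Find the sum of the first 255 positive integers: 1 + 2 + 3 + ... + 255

Formula: ∑k = n(n+1)/2
= 255×256/2
= 65280/2
= 32640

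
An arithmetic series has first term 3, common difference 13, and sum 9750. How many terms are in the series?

Using S = n/2 × [2a + (n-1)d]
9750 = n/2 × [2(3) + (n-1)(13)]
9750 = n/2 × [6 + 13n - 13]
19500 = n × [-7 + 13n]
13n² + (-7)n - 19500 = 0
Discriminant: Δ = (-7)² - 4(13)(-19500) = 49 + 1014000 = 1014049
√Δ = 1007
n = [-(-7) + √Δ] / (2·13) = (7 + 1007) / 26 = 1014 / 26 = 39
(The negative root is discarded since n must be a positive integer.)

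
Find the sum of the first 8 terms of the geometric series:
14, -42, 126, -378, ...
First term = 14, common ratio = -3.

Sₙ = a(1 - rⁿ) / (1 - r)
S_8 = 14(1 - (-3)^8) / (1 - (-3))
S_8 = 14(1 - 6561) / (4)
S_8 = -22960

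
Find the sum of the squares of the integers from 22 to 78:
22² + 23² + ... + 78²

Use ∑_{k=1}^{n} k² = n(n+1)(2n+1)/6, then subtract the first 21 terms.
∑_{k=1}^{78} k² = 78×79×157/6 = 161239
∑_{k=1}^{21} k² = 21×22×43/6 = 3311
∑_{k=22}^{78} k² = 161239 - 3311 = 157928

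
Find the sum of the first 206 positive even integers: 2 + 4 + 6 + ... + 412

Sum of first n even numbers = n(n+1)
= 206×207
= 42642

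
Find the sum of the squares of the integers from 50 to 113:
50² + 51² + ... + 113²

Use ∑_{k=1}^{n} k² = n(n+1)(2n+1)/6, then subtract the first 49 terms.
∑_{k=1}^{113} k² = 113×114×227/6 = 487369
∑_{k=1}^{49} k² = 49×50×99/6 = 40425
∑_{k=50}^{113} k² = 487369 - 40425 = 446944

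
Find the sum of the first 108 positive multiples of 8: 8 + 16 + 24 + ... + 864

Factor out 8: = 8(1 + 2 + ... + 108) = 8 × n(n+1)/2
= 8 × 108×109/2
= 8 × 5886
= 47088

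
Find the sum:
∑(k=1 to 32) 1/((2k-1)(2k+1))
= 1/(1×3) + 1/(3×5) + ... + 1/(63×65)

Partial fractions: 1/((2k-1)(2k+1)) = (1/2)[1/(2k-1) - 1/(2k+1)]
The series telescopes:
= (1/2)[1/1 - 1/65]
= 32/65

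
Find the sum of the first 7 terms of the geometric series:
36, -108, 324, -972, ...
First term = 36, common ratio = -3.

Sₙ = a(1 - rⁿ) / (1 - r)
S_7 = 36(1 - (-3)^7) / (1 - (-3))
S_7 = 36(1 - (-2187)) / (4)
S_7 = 19692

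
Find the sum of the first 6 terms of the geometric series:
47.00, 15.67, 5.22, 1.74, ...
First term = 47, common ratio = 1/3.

Sₙ = a(1 - rⁿ) / (1 - r)
S_6 = 47(1 - (1/3)^6) / (1 - (1/3))
S_6 = 47(1 - (1/729)) / (2/3)
S_6 = 17108/243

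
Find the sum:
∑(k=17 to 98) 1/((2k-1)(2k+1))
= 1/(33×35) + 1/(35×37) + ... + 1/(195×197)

Partial fractions: 1/((2k-1)(2k+1)) = (1/2)[1/(2k-1) - 1/(2k+1)]
The series telescopes:
= (1/2)[1/33 - 1/197]
= 82/6501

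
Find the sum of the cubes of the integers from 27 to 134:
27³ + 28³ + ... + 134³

Use ∑_{k=1}^{n} k³ = [n(n+1)/2]², then subtract the first 26 terms.
∑_{k=1}^{134} k³ = [134×135/2]² = 9045² = 81812025
∑_{k=1}^{26} k³ = [26×27/2]² = 351² = 123201
∑_{k=27}^{134} k³ = 81812025 - 123201 = 81688824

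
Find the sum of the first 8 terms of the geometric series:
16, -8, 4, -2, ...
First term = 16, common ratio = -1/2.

Sₙ = a(1 - rⁿ) / (1 - r)
S_8 = 16(1 - (-1/2)^8) / (1 - (-1/2))
S_8 = 16(1 - (1/256)) / (3/2)
S_8 = 85/8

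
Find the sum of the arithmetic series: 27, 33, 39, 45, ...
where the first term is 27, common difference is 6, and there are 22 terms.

Sₙ = n/2 × (first + last)
Last term = a + (n-1)d = 27 + (22-1)×6 = 153
S_22 = 22/2 × (27 + 153)
S_22 = 22/2 × 180 = 1980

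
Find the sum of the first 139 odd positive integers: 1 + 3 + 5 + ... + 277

Sum of first n odd numbers = n²
= 139²
= 19321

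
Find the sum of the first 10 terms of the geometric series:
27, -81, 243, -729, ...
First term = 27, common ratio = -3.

Sₙ = a(1 - rⁿ) / (1 - r)
S_10 = 27(1 - (-3)^10) / (1 - (-3))
S_10 = 27(1 - 59049) / (4)
S_10 = -398574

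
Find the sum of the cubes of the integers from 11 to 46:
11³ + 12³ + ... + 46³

Use ∑_{k=1}^{n} k³ = [n(n+1)/2]², then subtract the first 10 terms.
∑_{k=1}^{46} k³ = [46×47/2]² = 1081² = 1168561
∑_{k=1}^{10} k³ = [10×11/2]² = 55² = 3025
∑_{k=11}^{46} k³ = 1168561 - 3025 = 1165536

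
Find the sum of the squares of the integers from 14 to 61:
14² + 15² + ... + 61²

Use ∑_{k=1}^{n} k² = n(n+1)(2n+1)/6, then subtract the first 13 terms.
∑_{k=1}^{61} k² = 61×62×123/6 = 77531
∑_{k=1}^{13} k² = 13×14×27/6 = 819
∑_{k=14}^{61} k² = 77531 - 819 = 76712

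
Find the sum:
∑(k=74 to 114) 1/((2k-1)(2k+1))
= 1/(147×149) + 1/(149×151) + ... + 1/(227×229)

Partial fractions: 1/((2k-1)(2k+1)) = (1/2)[1/(2k-1) - 1/(2k+1)]
The series telescopes:
= (1/2)[1/147 - 1/229]
= 41/33663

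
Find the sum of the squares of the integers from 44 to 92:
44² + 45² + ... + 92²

Use ∑_{k=1}^{n} k² = n(n+1)(2n+1)/6, then subtract the first 43 terms.
∑_{k=1}^{92} k² = 92×93×185/6 = 263810
∑_{k=1}^{43} k² = 43×44×87/6 = 27434
∑_{k=44}^{92} k² = 263810 - 27434 = 236376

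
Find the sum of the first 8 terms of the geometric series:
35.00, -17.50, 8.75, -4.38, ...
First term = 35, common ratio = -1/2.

Sₙ = a(1 - rⁿ) / (1 - r)
S_8 = 35(1 - (-1/2)^8) / (1 - (-1/2))
S_8 = 35(1 - (1/256)) / (3/2)
S_8 = 2975/128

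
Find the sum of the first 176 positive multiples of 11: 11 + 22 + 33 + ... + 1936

Factor out 11: = 11(1 + 2 + ... + 176) = 11 × n(n+1)/2
= 11 × 176×177/2
= 11 × 15576
= 171336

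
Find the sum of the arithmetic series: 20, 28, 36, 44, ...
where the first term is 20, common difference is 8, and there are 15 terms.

Sₙ = n/2 × (first + last)
Last term = a + (n-1)d = 20 + (15-1)×8 = 132
S_15 = 15/2 × (20 + 132)
S_15 = 15/2 × 152 = 1140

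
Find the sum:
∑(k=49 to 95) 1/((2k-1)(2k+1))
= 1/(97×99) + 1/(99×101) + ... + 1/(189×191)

Partial fractions: 1/((2k-1)(2k+1)) = (1/2)[1/(2k-1) - 1/(2k+1)]
The series telescopes:
= (1/2)[1/97 - 1/191]
= 47/18527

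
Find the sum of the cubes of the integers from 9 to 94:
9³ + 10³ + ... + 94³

Use ∑_{k=1}^{n} k³ = [n(n+1)/2]², then subtract the first 8 terms.
∑_{k=1}^{94} k³ = [94×95/2]² = 4465² = 19936225
∑_{k=1}^{8} k³ = [8×9/2]² = 36² = 1296
∑_{k=9}^{94} k³ = 19936225 - 1296 = 19934929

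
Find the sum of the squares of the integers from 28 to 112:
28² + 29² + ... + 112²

Use ∑_{k=1}^{n} k² = n(n+1)(2n+1)/6, then subtract the first 27 terms.
∑_{k=1}^{112} k² = 112×113×225/6 = 474600
∑_{k=1}^{27} k² = 27×28×55/6 = 6930
∑_{k=28}^{112} k² = 474600 - 6930 = 467670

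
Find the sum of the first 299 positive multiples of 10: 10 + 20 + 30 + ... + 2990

Factor out 10: = 10(1 + 2 + ... + 299) = 10 × n(n+1)/2
= 10 × 299×300/2
= 10 × 44850
= 448500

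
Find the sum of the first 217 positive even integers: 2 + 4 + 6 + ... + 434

Sum of first n even numbers = n(n+1)
= 217×218
= 47306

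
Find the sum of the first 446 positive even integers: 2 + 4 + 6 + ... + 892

Sum of first n even numbers = n(n+1)
= 446×447
= 199362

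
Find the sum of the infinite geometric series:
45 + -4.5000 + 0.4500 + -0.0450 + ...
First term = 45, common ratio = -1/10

For |r| < 1, S = a / (1 - r)
S = 45 / (1 - (-1/10))
S = 45 / (11/10)
S = 450/11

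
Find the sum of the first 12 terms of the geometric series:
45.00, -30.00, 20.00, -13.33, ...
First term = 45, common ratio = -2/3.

Sₙ = a(1 - rⁿ) / (1 - r)
S_12 = 45(1 - (-2/3)^12) / (1 - (-2/3))
S_12 = 45(1 - (4096/531441)) / (5/3)
S_12 = 527345/19683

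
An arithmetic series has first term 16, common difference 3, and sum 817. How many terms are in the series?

Using S = n/2 × [2a + (n-1)d]
817 = n/2 × [2(16) + (n-1)(3)]
817 = n/2 × [32 + 3n - 3]
1634 = n × [29 + 3n]
3n² + (29)n - 1634 = 0
Discriminant: Δ = (29)² - 4(3)(-1634) = 841 + 19608 = 20449
√Δ = 143
n = [-(29) + √Δ] / (2·3) = (-29 + 143) / 6 = 114 / 6 = 19
(The negative root is discarded since n must be a positive integer.)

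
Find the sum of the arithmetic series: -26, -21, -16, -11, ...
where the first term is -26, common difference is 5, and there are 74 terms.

Sₙ = n/2 × (first + last)
Last term = a + (n-1)d = -26 + (74-1)×5 = 339
S_74 = 74/2 × (-26 + 339)
S_74 = 74/2 × 313 = 11581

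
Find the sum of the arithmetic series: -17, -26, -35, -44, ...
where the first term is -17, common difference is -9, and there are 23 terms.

Sₙ = n/2 × (first + last)
Last term = a + (n-1)d = -17 + (23-1)×(-9) = -215
S_23 = 23/2 × (-17 + (-215))
S_23 = 23/2 × (-232) = -2668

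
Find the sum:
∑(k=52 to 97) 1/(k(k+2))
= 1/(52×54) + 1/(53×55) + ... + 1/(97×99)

Partial fractions: 1/(k(k+2)) = (1/2)[1/k - 1/(k+2)]
Telescoping leaves the first two and last two terms:
= (1/2)[1/52 + 1/53 - 1/98 - 1/99]
= 237889/26738712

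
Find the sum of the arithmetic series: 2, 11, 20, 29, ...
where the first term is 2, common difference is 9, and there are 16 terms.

Sₙ = n/2 × (first + last)
Last term = a + (n-1)d = 2 + (16-1)×9 = 137
S_16 = 16/2 × (2 + 137)
S_16 = 16/2 × 139 = 1112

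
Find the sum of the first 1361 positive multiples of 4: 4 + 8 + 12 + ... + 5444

Factor out 4: = 4(1 + 2 + ... + 1361) = 4 × n(n+1)/2
= 4 × 1361×1362/2
= 4 × 926841
= 3707364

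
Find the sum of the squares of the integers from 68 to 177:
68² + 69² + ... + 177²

Use ∑_{k=1}^{n} k² = n(n+1)(2n+1)/6, then subtract the first 67 terms.
∑_{k=1}^{177} k² = 177×178×355/6 = 1864105
∑_{k=1}^{67} k² = 67×68×135/6 = 102510
∑_{k=68}^{177} k² = 1864105 - 102510 = 1761595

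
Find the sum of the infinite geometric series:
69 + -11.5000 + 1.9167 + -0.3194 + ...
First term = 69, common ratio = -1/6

For |r| < 1, S = a / (1 - r)
S = 69 / (1 - (-1/6))
S = 69 / (7/6)
S = 414/7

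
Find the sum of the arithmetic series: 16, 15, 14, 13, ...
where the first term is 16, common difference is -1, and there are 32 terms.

Sₙ = n/2 × (first + last)
Last term = a + (n-1)d = 16 + (32-1)×(-1) = -15
S_32 = 32/2 × (16 + (-15))
S_32 = 32/2 × 1 = 16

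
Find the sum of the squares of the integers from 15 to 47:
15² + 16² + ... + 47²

Use ∑_{k=1}^{n} k² = n(n+1)(2n+1)/6, then subtract the first 14 terms.
∑_{k=1}^{47} k² = 47×48×95/6 = 35720
∑_{k=1}^{14} k² = 14×15×29/6 = 1015
∑_{k=15}^{47} k² = 35720 - 1015 = 34705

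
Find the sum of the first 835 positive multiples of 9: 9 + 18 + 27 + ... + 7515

Factor out 9: = 9(1 + 2 + ... + 835) = 9 × n(n+1)/2
= 9 × 835×836/2
= 9 × 349030
= 3141270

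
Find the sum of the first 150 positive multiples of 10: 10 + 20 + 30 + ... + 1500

Factor out 10: = 10(1 + 2 + ... + 150) = 10 × n(n+1)/2
= 10 × 150×151/2
= 10 × 11325
= 113250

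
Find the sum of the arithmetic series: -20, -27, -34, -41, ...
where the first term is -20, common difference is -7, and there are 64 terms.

Sₙ = n/2 × (first + last)
Last term = a + (n-1)d = -20 + (64-1)×(-7) = -461
S_64 = 64/2 × (-20 + (-461))
S_64 = 64/2 × (-481) = -15392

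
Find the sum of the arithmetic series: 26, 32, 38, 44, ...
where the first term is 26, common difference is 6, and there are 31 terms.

Sₙ = n/2 × (first + last)
Last term = a + (n-1)d = 26 + (31-1)×6 = 206
S_31 = 31/2 × (26 + 206)
S_31 = 31/2 × 232 = 3596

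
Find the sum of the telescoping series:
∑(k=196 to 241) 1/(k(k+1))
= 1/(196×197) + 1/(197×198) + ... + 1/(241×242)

Partial fractions: 1/(k(k+1)) = 1/k - 1/(k+1)
The series telescopes:
= (1/196 - 1/197) + (1/197 - 1/198) + ... + (1/241 - 1/242)
= 1/196 - 1/242
= 23/23716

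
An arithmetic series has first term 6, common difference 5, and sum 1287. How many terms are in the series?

Using S = n/2 × [2a + (n-1)d]
1287 = n/2 × [2(6) + (n-1)(5)]
1287 = n/2 × [12 + 5n - 5]
2574 = n × [7 + 5n]
5n² + (7)n - 2574 = 0
Discriminant: Δ = (7)² - 4(5)(-2574) = 49 + 51480 = 51529
√Δ = 227
n = [-(7) + √Δ] / (2·5) = (-7 + 227) / 10 = 220 / 10 = 22
(The negative root is discarded since n must be a positive integer.)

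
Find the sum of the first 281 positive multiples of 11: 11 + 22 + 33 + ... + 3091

Factor out 11: = 11(1 + 2 + ... + 281) = 11 × n(n+1)/2
= 11 × 281×282/2
= 11 × 39621
= 435831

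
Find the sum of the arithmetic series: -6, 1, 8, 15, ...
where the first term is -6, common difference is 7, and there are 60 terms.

Sₙ = n/2 × (first + last)
Last term = a + (n-1)d = -6 + (60-1)×7 = 407
S_60 = 60/2 × (-6 + 407)
S_60 = 60/2 × 401 = 12030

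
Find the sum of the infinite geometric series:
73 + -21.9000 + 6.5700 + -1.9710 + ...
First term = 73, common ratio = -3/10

For |r| < 1, S = a / (1 - r)
S = 73 / (1 - (-3/10))
S = 73 / (13/10)
S = 730/13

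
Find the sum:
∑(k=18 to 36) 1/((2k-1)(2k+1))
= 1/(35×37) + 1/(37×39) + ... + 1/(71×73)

Partial fractions: 1/((2k-1)(2k+1)) = (1/2)[1/(2k-1) - 1/(2k+1)]
The series telescopes:
= (1/2)[1/35 - 1/73]
= 19/2555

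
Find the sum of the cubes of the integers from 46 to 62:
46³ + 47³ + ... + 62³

Use ∑_{k=1}^{n} k³ = [n(n+1)/2]², then subtract the first 45 terms.
∑_{k=1}^{62} k³ = [62×63/2]² = 1953² = 3814209
∑_{k=1}^{45} k³ = [45×46/2]² = 1035² = 1071225
∑_{k=46}^{62} k³ = 3814209 - 1071225 = 2742984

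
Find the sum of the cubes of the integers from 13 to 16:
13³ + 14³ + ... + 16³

Use ∑_{k=1}^{n} k³ = [n(n+1)/2]², then subtract the first 12 terms.
∑_{k=1}^{16} k³ = [16×17/2]² = 136² = 18496
∑_{k=1}^{12} k³ = [12×13/2]² = 78² = 6084
∑_{k=13}^{16} k³ = 18496 - 6084 = 12412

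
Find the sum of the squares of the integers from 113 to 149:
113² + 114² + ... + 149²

Use ∑_{k=1}^{n} k² = n(n+1)(2n+1)/6, then subtract the first 112 terms.
∑_{k=1}^{149} k² = 149×150×299/6 = 1113775
∑_{k=1}^{112} k² = 112×113×225/6 = 474600
∑_{k=113}^{149} k² = 1113775 - 474600 = 639175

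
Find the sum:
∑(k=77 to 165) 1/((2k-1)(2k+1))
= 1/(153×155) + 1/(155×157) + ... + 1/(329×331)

Partial fractions: 1/((2k-1)(2k+1)) = (1/2)[1/(2k-1) - 1/(2k+1)]
The series telescopes:
= (1/2)[1/153 - 1/331]
= 89/50643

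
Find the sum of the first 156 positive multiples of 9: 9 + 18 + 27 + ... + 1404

Factor out 9: = 9(1 + 2 + ... + 156) = 9 × n(n+1)/2
= 9 × 156×157/2
= 9 × 12246
= 110214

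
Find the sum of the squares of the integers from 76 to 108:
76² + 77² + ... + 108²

Use ∑_{k=1}^{n} k² = n(n+1)(2n+1)/6, then subtract the first 75 terms.
∑_{k=1}^{108} k² = 108×109×217/6 = 425754
∑_{k=1}^{75} k² = 75×76×151/6 = 143450
∑_{k=76}^{108} k² = 425754 - 143450 = 282304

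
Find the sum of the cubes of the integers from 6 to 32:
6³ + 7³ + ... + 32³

Use ∑_{k=1}^{n} k³ = [n(n+1)/2]², then subtract the first 5 terms.
∑_{k=1}^{32} k³ = [32×33/2]² = 528² = 278784
∑_{k=1}^{5} k³ = [5×6/2]² = 15² = 225
∑_{k=6}^{32} k³ = 278784 - 225 = 278559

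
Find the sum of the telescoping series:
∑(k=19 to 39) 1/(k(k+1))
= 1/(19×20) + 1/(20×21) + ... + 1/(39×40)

Partial fractions: 1/(k(k+1)) = 1/k - 1/(k+1)
The series telescopes:
= (1/19 - 1/20) + (1/20 - 1/21) + ... + (1/39 - 1/40)
= 1/19 - 1/40
= 21/760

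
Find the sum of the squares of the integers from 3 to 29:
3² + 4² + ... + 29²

Use ∑_{k=1}^{n} k² = n(n+1)(2n+1)/6, then subtract the first 2 terms.
∑_{k=1}^{29} k² = 29×30×59/6 = 8555
∑_{k=1}^{2} k² = 2×3×5/6 = 5
∑_{k=3}^{29} k² = 8555 - 5 = 8550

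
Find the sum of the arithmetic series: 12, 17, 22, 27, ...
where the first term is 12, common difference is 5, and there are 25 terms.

Sₙ = n/2 × (first + last)
Last term = a + (n-1)d = 12 + (25-1)×5 = 132
S_25 = 25/2 × (12 + 132)
S_25 = 25/2 × 144 = 1800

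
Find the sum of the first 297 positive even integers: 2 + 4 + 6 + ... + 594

Sum of first n even numbers = n(n+1)
= 297×298
= 88506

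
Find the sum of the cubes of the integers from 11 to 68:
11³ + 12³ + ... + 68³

Use ∑_{k=1}^{n} k³ = [n(n+1)/2]², then subtract the first 10 terms.
∑_{k=1}^{68} k³ = [68×69/2]² = 2346² = 5503716
∑_{k=1}^{10} k³ = [10×11/2]² = 55² = 3025
∑_{k=11}^{68} k³ = 5503716 - 3025 = 5500691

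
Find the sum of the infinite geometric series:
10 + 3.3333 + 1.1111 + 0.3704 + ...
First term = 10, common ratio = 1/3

For |r| < 1, S = a / (1 - r)
S = 10 / (1 - (1/3))
S = 10 / (2/3)
S = 15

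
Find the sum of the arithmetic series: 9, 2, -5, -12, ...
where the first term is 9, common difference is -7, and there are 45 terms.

Sₙ = n/2 × (first + last)
Last term = a + (n-1)d = 9 + (45-1)×(-7) = -299
S_45 = 45/2 × (9 + (-299))
S_45 = 45/2 × (-290) = -6525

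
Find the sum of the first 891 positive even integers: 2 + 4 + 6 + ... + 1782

Sum of first n even numbers = n(n+1)
= 891×892
= 794772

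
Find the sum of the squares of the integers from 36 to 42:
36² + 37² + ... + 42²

Use ∑_{k=1}^{n} k² = n(n+1)(2n+1)/6, then subtract the first 35 terms.
∑_{k=1}^{42} k² = 42×43×85/6 = 25585
∑_{k=1}^{35} k² = 35×36×71/6 = 14910
∑_{k=36}^{42} k² = 25585 - 14910 = 10675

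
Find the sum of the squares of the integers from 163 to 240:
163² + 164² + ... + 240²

Use ∑_{k=1}^{n} k² = n(n+1)(2n+1)/6, then subtract the first 162 terms.
∑_{k=1}^{240} k² = 240×241×481/6 = 4636840
∑_{k=1}^{162} k² = 162×163×325/6 = 1430325
∑_{k=163}^{240} k² = 4636840 - 1430325 = 3206515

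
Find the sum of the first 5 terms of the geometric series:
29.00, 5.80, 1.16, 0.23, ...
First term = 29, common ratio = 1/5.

Sₙ = a(1 - rⁿ) / (1 - r)
S_5 = 29(1 - (1/5)^5) / (1 - (1/5))
S_5 = 29(1 - (1/3125)) / (4/5)
S_5 = 22649/625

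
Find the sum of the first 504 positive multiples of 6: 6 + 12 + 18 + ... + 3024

Factor out 6: = 6(1 + 2 + ... + 504) = 6 × n(n+1)/2
= 6 × 504×505/2
= 6 × 127260
= 763560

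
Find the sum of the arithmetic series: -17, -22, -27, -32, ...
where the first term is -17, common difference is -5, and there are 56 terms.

Sₙ = n/2 × (first + last)
Last term = a + (n-1)d = -17 + (56-1)×(-5) = -292
S_56 = 56/2 × (-17 + (-292))
S_56 = 56/2 × (-309) = -8652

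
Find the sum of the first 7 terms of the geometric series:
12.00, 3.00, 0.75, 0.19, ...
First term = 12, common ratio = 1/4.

Sₙ = a(1 - rⁿ) / (1 - r)
S_7 = 12(1 - (1/4)^7) / (1 - (1/4))
S_7 = 12(1 - (1/16384)) / (3/4)
S_7 = 16383/1024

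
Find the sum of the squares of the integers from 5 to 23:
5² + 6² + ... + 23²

Use ∑_{k=1}^{n} k² = n(n+1)(2n+1)/6, then subtract the first 4 terms.
∑_{k=1}^{23} k² = 23×24×47/6 = 4324
∑_{k=1}^{4} k² = 4×5×9/6 = 30
∑_{k=5}^{23} k² = 4324 - 30 = 4294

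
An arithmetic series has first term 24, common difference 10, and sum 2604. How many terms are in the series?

Using S = n/2 × [2a + (n-1)d]
2604 = n/2 × [2(24) + (n-1)(10)]
2604 = n/2 × [48 + 10n - 10]
5208 = n × [38 + 10n]
10n² + (38)n - 5208 = 0
Discriminant: Δ = (38)² - 4(10)(-5208) = 1444 + 208320 = 209764
√Δ = 458
n = [-(38) + √Δ] / (2·10) = (-38 + 458) / 20 = 420 / 20 = 21
(The negative root is discarded since n must be a positive integer.)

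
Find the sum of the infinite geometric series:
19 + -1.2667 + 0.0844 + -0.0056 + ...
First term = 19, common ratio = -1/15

For |r| < 1, S = a / (1 - r)
S = 19 / (1 - (-1/15))
S = 19 / (16/15)
S = 285/16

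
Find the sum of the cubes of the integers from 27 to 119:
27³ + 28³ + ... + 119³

Use ∑_{k=1}^{n} k³ = [n(n+1)/2]², then subtract the first 26 terms.
∑_{k=1}^{119} k³ = [119×120/2]² = 7140² = 50979600
∑_{k=1}^{26} k³ = [26×27/2]² = 351² = 123201
∑_{k=27}^{119} k³ = 50979600 - 123201 = 50856399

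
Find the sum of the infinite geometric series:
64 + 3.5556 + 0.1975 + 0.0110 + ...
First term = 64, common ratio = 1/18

For |r| < 1, S = a / (1 - r)
S = 64 / (1 - (1/18))
S = 64 / (17/18)
S = 1152/17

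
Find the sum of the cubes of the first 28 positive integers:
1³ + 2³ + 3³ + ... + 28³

Formula: ∑k³ = [n(n+1)/2]²
= [28×29/2]²
= 406²
= 164836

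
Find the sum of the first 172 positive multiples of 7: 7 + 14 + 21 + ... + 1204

Factor out 7: = 7(1 + 2 + ... + 172) = 7 × n(n+1)/2
= 7 × 172×173/2
= 7 × 14878
= 104146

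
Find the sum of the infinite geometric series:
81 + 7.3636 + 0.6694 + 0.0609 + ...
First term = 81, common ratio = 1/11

For |r| < 1, S = a / (1 - r)
S = 81 / (1 - (1/11))
S = 81 / (10/11)
S = 891/10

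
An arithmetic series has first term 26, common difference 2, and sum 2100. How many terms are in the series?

Using S = n/2 × [2a + (n-1)d]
2100 = n/2 × [2(26) + (n-1)(2)]
2100 = n/2 × [52 + 2n - 2]
4200 = n × [50 + 2n]
2n² + (50)n - 4200 = 0
Discriminant: Δ = (50)² - 4(2)(-4200) = 2500 + 33600 = 36100
√Δ = 190
n = [-(50) + √Δ] / (2·2) = (-50 + 190) / 4 = 140 / 4 = 35
(The negative root is discarded since n must be a positive integer.)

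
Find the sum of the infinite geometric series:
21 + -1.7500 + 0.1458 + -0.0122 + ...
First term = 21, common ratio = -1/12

For |r| < 1, S = a / (1 - r)
S = 21 / (1 - (-1/12))
S = 21 / (13/12)
S = 252/13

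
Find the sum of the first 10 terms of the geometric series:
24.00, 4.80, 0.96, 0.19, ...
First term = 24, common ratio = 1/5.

Sₙ = a(1 - rⁿ) / (1 - r)
S_10 = 24(1 - (1/5)^10) / (1 - (1/5))
S_10 = 24(1 - (1/9765625)) / (4/5)
S_10 = 58593744/1953125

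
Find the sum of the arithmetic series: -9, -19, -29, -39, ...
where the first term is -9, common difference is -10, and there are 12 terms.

Sₙ = n/2 × (first + last)
Last term = a + (n-1)d = -9 + (12-1)×(-10) = -119
S_12 = 12/2 × (-9 + (-119))
S_12 = 12/2 × (-128) = -768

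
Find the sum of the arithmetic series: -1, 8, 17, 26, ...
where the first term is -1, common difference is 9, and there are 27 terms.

Sₙ = n/2 × (first + last)
Last term = a + (n-1)d = -1 + (27-1)×9 = 233
S_27 = 27/2 × (-1 + 233)
S_27 = 27/2 × 232 = 3132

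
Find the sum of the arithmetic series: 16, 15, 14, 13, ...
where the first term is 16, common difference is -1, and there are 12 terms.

Sₙ = n/2 × (first + last)
Last term = a + (n-1)d = 16 + (12-1)×(-1) = 5
S_12 = 12/2 × (16 + 5)
S_12 = 12/2 × 21 = 126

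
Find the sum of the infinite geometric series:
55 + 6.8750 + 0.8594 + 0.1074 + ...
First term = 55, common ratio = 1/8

For |r| < 1, S = a / (1 - r)
S = 55 / (1 - (1/8))
S = 55 / (7/8)
S = 440/7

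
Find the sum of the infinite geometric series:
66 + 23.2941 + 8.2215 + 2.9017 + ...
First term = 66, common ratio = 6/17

For |r| < 1, S = a / (1 - r)
S = 66 / (1 - (6/17))
S = 66 / (11/17)
S = 102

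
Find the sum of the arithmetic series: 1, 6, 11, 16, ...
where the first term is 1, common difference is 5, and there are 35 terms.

Sₙ = n/2 × (first + last)
Last term = a + (n-1)d = 1 + (35-1)×5 = 171
S_35 = 35/2 × (1 + 171)
S_35 = 35/2 × 172 = 3010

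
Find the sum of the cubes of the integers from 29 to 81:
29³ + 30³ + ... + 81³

Use ∑_{k=1}^{n} k³ = [n(n+1)/2]², then subtract the first 28 terms.
∑_{k=1}^{81} k³ = [81×82/2]² = 3321² = 11029041
∑_{k=1}^{28} k³ = [28×29/2]² = 406² = 164836
∑_{k=29}^{81} k³ = 11029041 - 164836 = 10864205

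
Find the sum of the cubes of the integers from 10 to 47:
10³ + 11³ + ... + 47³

Use ∑_{k=1}^{n} k³ = [n(n+1)/2]², then subtract the first 9 terms.
∑_{k=1}^{47} k³ = [47×48/2]² = 1128² = 1272384
∑_{k=1}^{9} k³ = [9×10/2]² = 45² = 2025
∑_{k=10}^{47} k³ = 1272384 - 2025 = 1270359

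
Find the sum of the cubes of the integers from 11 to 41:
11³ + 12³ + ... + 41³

Use ∑_{k=1}^{n} k³ = [n(n+1)/2]², then subtract the first 10 terms.
∑_{k=1}^{41} k³ = [41×42/2]² = 861² = 741321
∑_{k=1}^{10} k³ = [10×11/2]² = 55² = 3025
∑_{k=11}^{41} k³ = 741321 - 3025 = 738296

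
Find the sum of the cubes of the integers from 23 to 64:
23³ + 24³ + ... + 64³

Use ∑_{k=1}^{n} k³ = [n(n+1)/2]², then subtract the first 22 terms.
∑_{k=1}^{64} k³ = [64×65/2]² = 2080² = 4326400
∑_{k=1}^{22} k³ = [22×23/2]² = 253² = 64009
∑_{k=23}^{64} k³ = 4326400 - 64009 = 4262391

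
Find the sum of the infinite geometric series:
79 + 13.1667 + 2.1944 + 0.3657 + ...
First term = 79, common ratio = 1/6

For |r| < 1, S = a / (1 - r)
S = 79 / (1 - (1/6))
S = 79 / (5/6)
S = 474/5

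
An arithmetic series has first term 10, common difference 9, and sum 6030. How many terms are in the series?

Using S = n/2 × [2a + (n-1)d]
6030 = n/2 × [2(10) + (n-1)(9)]
6030 = n/2 × [20 + 9n - 9]
12060 = n × [11 + 9n]
9n² + (11)n - 12060 = 0
Discriminant: Δ = (11)² - 4(9)(-12060) = 121 + 434160 = 434281
√Δ = 659
n = [-(11) + √Δ] / (2·9) = (-11 + 659) / 18 = 648 / 18 = 36
(The negative root is discarded since n must be a positive integer.)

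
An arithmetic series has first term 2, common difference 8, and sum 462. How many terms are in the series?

Using S = n/2 × [2a + (n-1)d]
462 = n/2 × [2(2) + (n-1)(8)]
462 = n/2 × [4 + 8n - 8]
924 = n × [-4 + 8n]
8n² + (-4)n - 924 = 0
Discriminant: Δ = (-4)² - 4(8)(-924) = 16 + 29568 = 29584
√Δ = 172
n = [-(-4) + √Δ] / (2·8) = (4 + 172) / 16 = 176 / 16 = 11
(The negative root is discarded since n must be a positive integer.)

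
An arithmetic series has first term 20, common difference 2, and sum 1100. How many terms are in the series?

Using S = n/2 × [2a + (n-1)d]
1100 = n/2 × [2(20) + (n-1)(2)]
1100 = n/2 × [40 + 2n - 2]
2200 = n × [38 + 2n]
2n² + (38)n - 2200 = 0
Discriminant: Δ = (38)² - 4(2)(-2200) = 1444 + 17600 = 19044
√Δ = 138
n = [-(38) + √Δ] / (2·2) = (-38 + 138) / 4 = 100 / 4 = 25
(The negative root is discarded since n must be a positive integer.)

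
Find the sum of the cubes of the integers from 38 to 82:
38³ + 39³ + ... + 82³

Use ∑_{k=1}^{n} k³ = [n(n+1)/2]², then subtract the first 37 terms.
∑_{k=1}^{82} k³ = [82×83/2]² = 3403² = 11580409
∑_{k=1}^{37} k³ = [37×38/2]² = 703² = 494209
∑_{k=38}^{82} k³ = 11580409 - 494209 = 11086200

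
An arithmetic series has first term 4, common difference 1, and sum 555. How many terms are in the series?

Using S = n/2 × [2a + (n-1)d]
555 = n/2 × [2(4) + (n-1)(1)]
555 = n/2 × [8 + 1n - 1]
1110 = n × [7 + 1n]
1n² + (7)n - 1110 = 0
Discriminant: Δ = (7)² - 4(1)(-1110) = 49 + 4440 = 4489
√Δ = 67
n = [-(7) + √Δ] / (2·1) = (-7 + 67) / 2 = 60 / 2 = 30
(The negative root is discarded since n must be a positive integer.)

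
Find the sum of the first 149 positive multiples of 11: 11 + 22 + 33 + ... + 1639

Factor out 11: = 11(1 + 2 + ... + 149) = 11 × n(n+1)/2
= 11 × 149×150/2
= 11 × 11175
= 122925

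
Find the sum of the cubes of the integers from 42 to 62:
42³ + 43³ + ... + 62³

Use ∑_{k=1}^{n} k³ = [n(n+1)/2]², then subtract the first 41 terms.
∑_{k=1}^{62} k³ = [62×63/2]² = 1953² = 3814209
∑_{k=1}^{41} k³ = [41×42/2]² = 861² = 741321
∑_{k=42}^{62} k³ = 3814209 - 741321 = 3072888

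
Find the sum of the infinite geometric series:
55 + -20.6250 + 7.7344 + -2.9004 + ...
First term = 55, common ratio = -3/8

For |r| < 1, S = a / (1 - r)
S = 55 / (1 - (-3/8))
S = 55 / (11/8)
S = 40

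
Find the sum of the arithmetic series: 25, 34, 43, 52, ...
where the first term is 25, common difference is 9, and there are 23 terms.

Sₙ = n/2 × (first + last)
Last term = a + (n-1)d = 25 + (23-1)×9 = 223
S_23 = 23/2 × (25 + 223)
S_23 = 23/2 × 248 = 2852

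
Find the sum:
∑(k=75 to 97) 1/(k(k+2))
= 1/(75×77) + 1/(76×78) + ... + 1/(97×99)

Partial fractions: 1/(k(k+2)) = (1/2)[1/k - 1/(k+2)]
Telescoping leaves the first two and last two terms:
= (1/2)[1/75 + 1/76 - 1/98 - 1/99]
= 57017/18433800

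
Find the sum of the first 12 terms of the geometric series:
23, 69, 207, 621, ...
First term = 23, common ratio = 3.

Sₙ = a(1 - rⁿ) / (1 - r)
S_12 = 23(1 - 3^12) / (1 - 3)
S_12 = 23(1 - 531441) / (-2)
S_12 = 6111560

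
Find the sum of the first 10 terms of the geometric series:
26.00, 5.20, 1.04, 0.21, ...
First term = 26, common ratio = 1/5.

Sₙ = a(1 - rⁿ) / (1 - r)
S_10 = 26(1 - (1/5)^10) / (1 - (1/5))
S_10 = 26(1 - (1/9765625)) / (4/5)
S_10 = 63476556/1953125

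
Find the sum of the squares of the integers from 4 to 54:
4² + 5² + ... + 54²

Use ∑_{k=1}^{n} k² = n(n+1)(2n+1)/6, then subtract the first 3 terms.
∑_{k=1}^{54} k² = 54×55×109/6 = 53955
∑_{k=1}^{3} k² = 3×4×7/6 = 14
∑_{k=4}^{54} k² = 53955 - 14 = 53941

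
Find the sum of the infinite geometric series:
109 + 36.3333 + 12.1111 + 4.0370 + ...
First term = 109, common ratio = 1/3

For |r| < 1, S = a / (1 - r)
S = 109 / (1 - (1/3))
S = 109 / (2/3)
S = 327/2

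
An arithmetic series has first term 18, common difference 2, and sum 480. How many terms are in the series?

Using S = n/2 × [2a + (n-1)d]
480 = n/2 × [2(18) + (n-1)(2)]
480 = n/2 × [36 + 2n - 2]
960 = n × [34 + 2n]
2n² + (34)n - 960 = 0
Discriminant: Δ = (34)² - 4(2)(-960) = 1156 + 7680 = 8836
√Δ = 94
n = [-(34) + √Δ] / (2·2) = (-34 + 94) / 4 = 60 / 4 = 15
(The negative root is discarded since n must be a positive integer.)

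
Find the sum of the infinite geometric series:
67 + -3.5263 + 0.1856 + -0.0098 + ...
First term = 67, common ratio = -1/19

For |r| < 1, S = a / (1 - r)
S = 67 / (1 - (-1/19))
S = 67 / (20/19)
S = 1273/20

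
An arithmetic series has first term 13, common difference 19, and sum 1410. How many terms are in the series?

Using S = n/2 × [2a + (n-1)d]
1410 = n/2 × [2(13) + (n-1)(19)]
1410 = n/2 × [26 + 19n - 19]
2820 = n × [7 + 19n]
19n² + (7)n - 2820 = 0
Discriminant: Δ = (7)² - 4(19)(-2820) = 49 + 214320 = 214369
√Δ = 463
n = [-(7) + √Δ] / (2·19) = (-7 + 463) / 38 = 456 / 38 = 12
(The negative root is discarded since n must be a positive integer.)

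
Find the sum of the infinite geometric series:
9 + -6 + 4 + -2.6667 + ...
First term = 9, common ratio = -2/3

For |r| < 1, S = a / (1 - r)
S = 9 / (1 - (-2/3))
S = 9 / (5/3)
S = 27/5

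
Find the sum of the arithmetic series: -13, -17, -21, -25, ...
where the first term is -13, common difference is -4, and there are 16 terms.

Sₙ = n/2 × (first + last)
Last term = a + (n-1)d = -13 + (16-1)×(-4) = -73
S_16 = 16/2 × (-13 + (-73))
S_16 = 16/2 × (-86) = -688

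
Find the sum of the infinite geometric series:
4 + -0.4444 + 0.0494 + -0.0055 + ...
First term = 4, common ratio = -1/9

For |r| < 1, S = a / (1 - r)
S = 4 / (1 - (-1/9))
S = 4 / (10/9)
S = 18/5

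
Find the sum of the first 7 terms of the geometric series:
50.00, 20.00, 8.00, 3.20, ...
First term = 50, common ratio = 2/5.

Sₙ = a(1 - rⁿ) / (1 - r)
S_7 = 50(1 - (2/5)^7) / (1 - (2/5))
S_7 = 50(1 - (128/78125)) / (3/5)
S_7 = 51998/625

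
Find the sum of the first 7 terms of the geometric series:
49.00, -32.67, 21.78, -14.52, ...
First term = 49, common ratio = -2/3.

Sₙ = a(1 - rⁿ) / (1 - r)
S_7 = 49(1 - (-2/3)^7) / (1 - (-2/3))
S_7 = 49(1 - (-128/2187)) / (5/3)
S_7 = 22687/729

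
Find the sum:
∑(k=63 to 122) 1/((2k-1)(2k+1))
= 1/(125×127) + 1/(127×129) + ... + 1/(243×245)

Partial fractions: 1/((2k-1)(2k+1)) = (1/2)[1/(2k-1) - 1/(2k+1)]
The series telescopes:
= (1/2)[1/125 - 1/245]
= 12/6125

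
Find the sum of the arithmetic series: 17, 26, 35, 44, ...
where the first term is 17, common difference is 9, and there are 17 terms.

Sₙ = n/2 × (first + last)
Last term = a + (n-1)d = 17 + (17-1)×9 = 161
S_17 = 17/2 × (17 + 161)
S_17 = 17/2 × 178 = 1513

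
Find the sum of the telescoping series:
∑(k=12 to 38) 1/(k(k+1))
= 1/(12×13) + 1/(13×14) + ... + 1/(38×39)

Partial fractions: 1/(k(k+1)) = 1/k - 1/(k+1)
The series telescopes:
= (1/12 - 1/13) + (1/13 - 1/14) + ... + (1/38 - 1/39)
= 1/12 - 1/39
= 3/52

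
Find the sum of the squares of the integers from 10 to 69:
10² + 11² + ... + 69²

Use ∑_{k=1}^{n} k² = n(n+1)(2n+1)/6, then subtract the first 9 terms.
∑_{k=1}^{69} k² = 69×70×139/6 = 111895
∑_{k=1}^{9} k² = 9×10×19/6 = 285
∑_{k=10}^{69} k² = 111895 - 285 = 111610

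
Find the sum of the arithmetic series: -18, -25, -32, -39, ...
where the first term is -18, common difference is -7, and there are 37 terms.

Sₙ = n/2 × (first + last)
Last term = a + (n-1)d = -18 + (37-1)×(-7) = -270
S_37 = 37/2 × (-18 + (-270))
S_37 = 37/2 × (-288) = -5328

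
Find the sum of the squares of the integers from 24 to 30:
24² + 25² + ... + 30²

Use ∑_{k=1}^{n} k² = n(n+1)(2n+1)/6, then subtract the first 23 terms.
∑_{k=1}^{30} k² = 30×31×61/6 = 9455
∑_{k=1}^{23} k² = 23×24×47/6 = 4324
∑_{k=24}^{30} k² = 9455 - 4324 = 5131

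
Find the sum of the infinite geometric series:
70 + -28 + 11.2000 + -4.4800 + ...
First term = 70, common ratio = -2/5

For |r| < 1, S = a / (1 - r)
S = 70 / (1 - (-2/5))
S = 70 / (7/5)
S = 50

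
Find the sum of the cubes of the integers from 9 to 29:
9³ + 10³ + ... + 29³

Use ∑_{k=1}^{n} k³ = [n(n+1)/2]², then subtract the first 8 terms.
∑_{k=1}^{29} k³ = [29×30/2]² = 435² = 189225
∑_{k=1}^{8} k³ = [8×9/2]² = 36² = 1296
∑_{k=9}^{29} k³ = 189225 - 1296 = 187929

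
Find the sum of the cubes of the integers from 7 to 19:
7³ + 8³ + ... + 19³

Use ∑_{k=1}^{n} k³ = [n(n+1)/2]², then subtract the first 6 terms.
∑_{k=1}^{19} k³ = [19×20/2]² = 190² = 36100
∑_{k=1}^{6} k³ = [6×7/2]² = 21² = 441
∑_{k=7}^{19} k³ = 36100 - 441 = 35659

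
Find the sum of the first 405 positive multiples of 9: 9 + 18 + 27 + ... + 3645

Factor out 9: = 9(1 + 2 + ... + 405) = 9 × n(n+1)/2
= 9 × 405×406/2
= 9 × 82215
= 739935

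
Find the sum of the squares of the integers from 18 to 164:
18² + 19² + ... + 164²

Use ∑_{k=1}^{n} k² = n(n+1)(2n+1)/6, then subtract the first 17 terms.
∑_{k=1}^{164} k² = 164×165×329/6 = 1483790
∑_{k=1}^{17} k² = 17×18×35/6 = 1785
∑_{k=18}^{164} k² = 1483790 - 1785 = 1482005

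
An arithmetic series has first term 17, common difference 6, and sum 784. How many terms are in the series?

Using S = n/2 × [2a + (n-1)d]
784 = n/2 × [2(17) + (n-1)(6)]
784 = n/2 × [34 + 6n - 6]
1568 = n × [28 + 6n]
6n² + (28)n - 1568 = 0
Discriminant: Δ = (28)² - 4(6)(-1568) = 784 + 37632 = 38416
√Δ = 196
n = [-(28) + √Δ] / (2·6) = (-28 + 196) / 12 = 168 / 12 = 14
(The negative root is discarded since n must be a positive integer.)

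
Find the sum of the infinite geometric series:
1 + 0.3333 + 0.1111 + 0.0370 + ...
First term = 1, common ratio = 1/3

For |r| < 1, S = a / (1 - r)
S = 1 / (1 - (1/3))
S = 1 / (2/3)
S = 3/2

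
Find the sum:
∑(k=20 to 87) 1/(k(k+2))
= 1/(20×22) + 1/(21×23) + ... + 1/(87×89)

Partial fractions: 1/(k(k+2)) = (1/2)[1/k - 1/(k+2)]
Telescoping leaves the first two and last two terms:
= (1/2)[1/20 + 1/21 - 1/88 - 1/89]
= 61693/1644720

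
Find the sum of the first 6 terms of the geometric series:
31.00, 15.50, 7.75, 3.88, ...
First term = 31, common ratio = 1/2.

Sₙ = a(1 - rⁿ) / (1 - r)
S_6 = 31(1 - (1/2)^6) / (1 - (1/2))
S_6 = 31(1 - (1/64)) / (1/2)
S_6 = 1953/32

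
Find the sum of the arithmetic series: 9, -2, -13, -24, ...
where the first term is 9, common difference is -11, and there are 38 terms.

Sₙ = n/2 × (first + last)
Last term = a + (n-1)d = 9 + (38-1)×(-11) = -398
S_38 = 38/2 × (9 + (-398))
S_38 = 38/2 × (-389) = -7391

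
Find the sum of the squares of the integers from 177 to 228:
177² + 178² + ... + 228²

Use ∑_{k=1}^{n} k² = n(n+1)(2n+1)/6, then subtract the first 176 terms.
∑_{k=1}^{228} k² = 228×229×457/6 = 3976814
∑_{k=1}^{176} k² = 176×177×353/6 = 1832776
∑_{k=177}^{228} k² = 3976814 - 1832776 = 2144038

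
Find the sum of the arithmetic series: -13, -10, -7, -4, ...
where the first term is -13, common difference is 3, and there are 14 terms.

Sₙ = n/2 × (first + last)
Last term = a + (n-1)d = -13 + (14-1)×3 = 26
S_14 = 14/2 × (-13 + 26)
S_14 = 14/2 × 13 = 91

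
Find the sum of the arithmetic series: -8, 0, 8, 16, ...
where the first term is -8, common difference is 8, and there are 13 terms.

Sₙ = n/2 × (first + last)
Last term = a + (n-1)d = -8 + (13-1)×8 = 88
S_13 = 13/2 × (-8 + 88)
S_13 = 13/2 × 80 = 520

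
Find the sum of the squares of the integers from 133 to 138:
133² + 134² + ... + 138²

Use ∑_{k=1}^{n} k² = n(n+1)(2n+1)/6, then subtract the first 132 terms.
∑_{k=1}^{138} k² = 138×139×277/6 = 885569
∑_{k=1}^{132} k² = 132×133×265/6 = 775390
∑_{k=133}^{138} k² = 885569 - 775390 = 110179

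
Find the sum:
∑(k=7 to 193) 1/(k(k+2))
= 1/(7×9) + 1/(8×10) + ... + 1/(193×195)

Partial fractions: 1/(k(k+2)) = (1/2)[1/k - 1/(k+2)]
Telescoping leaves the first two and last two terms:
= (1/2)[1/7 + 1/8 - 1/194 - 1/195]
= 272833/2118480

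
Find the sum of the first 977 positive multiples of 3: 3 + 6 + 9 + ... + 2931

Factor out 3: = 3(1 + 2 + ... + 977) = 3 × n(n+1)/2
= 3 × 977×978/2
= 3 × 477753
= 1433259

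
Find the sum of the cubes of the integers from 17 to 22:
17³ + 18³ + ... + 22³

Use ∑_{k=1}^{n} k³ = [n(n+1)/2]², then subtract the first 16 terms.
∑_{k=1}^{22} k³ = [22×23/2]² = 253² = 64009
∑_{k=1}^{16} k³ = [16×17/2]² = 136² = 18496
∑_{k=17}^{22} k³ = 64009 - 18496 = 45513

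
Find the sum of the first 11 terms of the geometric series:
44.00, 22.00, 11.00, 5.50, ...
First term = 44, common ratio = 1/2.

Sₙ = a(1 - rⁿ) / (1 - r)
S_11 = 44(1 - (1/2)^11) / (1 - (1/2))
S_11 = 44(1 - (1/2048)) / (1/2)
S_11 = 22517/256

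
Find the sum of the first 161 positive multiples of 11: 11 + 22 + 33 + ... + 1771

Factor out 11: = 11(1 + 2 + ... + 161) = 11 × n(n+1)/2
= 11 × 161×162/2
= 11 × 13041
= 143451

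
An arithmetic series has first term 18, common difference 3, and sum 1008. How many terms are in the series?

Using S = n/2 × [2a + (n-1)d]
1008 = n/2 × [2(18) + (n-1)(3)]
1008 = n/2 × [36 + 3n - 3]
2016 = n × [33 + 3n]
3n² + (33)n - 2016 = 0
Discriminant: Δ = (33)² - 4(3)(-2016) = 1089 + 24192 = 25281
√Δ = 159
n = [-(33) + √Δ] / (2·3) = (-33 + 159) / 6 = 126 / 6 = 21
(The negative root is discarded since n must be a positive integer.)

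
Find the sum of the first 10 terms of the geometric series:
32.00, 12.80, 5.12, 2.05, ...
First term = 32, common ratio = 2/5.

Sₙ = a(1 - rⁿ) / (1 - r)
S_10 = 32(1 - (2/5)^10) / (1 - (2/5))
S_10 = 32(1 - (1024/9765625)) / (3/5)
S_10 = 104155744/1953125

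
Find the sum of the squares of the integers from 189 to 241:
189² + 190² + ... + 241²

Use ∑_{k=1}^{n} k² = n(n+1)(2n+1)/6, then subtract the first 188 terms.
∑_{k=1}^{241} k² = 241×242×483/6 = 4694921
∑_{k=1}^{188} k² = 188×189×377/6 = 2232594
∑_{k=189}^{241} k² = 4694921 - 2232594 = 2462327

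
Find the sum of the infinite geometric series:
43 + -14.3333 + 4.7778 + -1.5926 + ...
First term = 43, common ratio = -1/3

For |r| < 1, S = a / (1 - r)
S = 43 / (1 - (-1/3))
S = 43 / (4/3)
S = 129/4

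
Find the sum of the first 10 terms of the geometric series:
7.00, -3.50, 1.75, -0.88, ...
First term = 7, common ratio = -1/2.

Sₙ = a(1 - rⁿ) / (1 - r)
S_10 = 7(1 - (-1/2)^10) / (1 - (-1/2))
S_10 = 7(1 - (1/1024)) / (3/2)
S_10 = 2387/512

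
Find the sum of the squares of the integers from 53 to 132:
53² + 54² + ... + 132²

Use ∑_{k=1}^{n} k² = n(n+1)(2n+1)/6, then subtract the first 52 terms.
∑_{k=1}^{132} k² = 132×133×265/6 = 775390
∑_{k=1}^{52} k² = 52×53×105/6 = 48230
∑_{k=53}^{132} k² = 775390 - 48230 = 727160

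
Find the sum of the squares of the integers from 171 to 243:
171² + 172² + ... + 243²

Use ∑_{k=1}^{n} k² = n(n+1)(2n+1)/6, then subtract the first 170 terms.
∑_{k=1}^{243} k² = 243×244×487/6 = 4812534
∑_{k=1}^{170} k² = 170×171×341/6 = 1652145
∑_{k=171}^{243} k² = 4812534 - 1652145 = 3160389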